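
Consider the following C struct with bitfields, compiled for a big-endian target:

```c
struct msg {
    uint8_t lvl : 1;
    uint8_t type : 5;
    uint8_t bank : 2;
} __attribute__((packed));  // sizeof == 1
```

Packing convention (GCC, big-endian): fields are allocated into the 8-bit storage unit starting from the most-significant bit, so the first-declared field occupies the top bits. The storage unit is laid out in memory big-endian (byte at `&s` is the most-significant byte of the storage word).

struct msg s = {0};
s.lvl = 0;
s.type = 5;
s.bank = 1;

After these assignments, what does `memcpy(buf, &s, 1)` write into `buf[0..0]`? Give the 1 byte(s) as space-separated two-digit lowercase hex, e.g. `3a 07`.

15

lvl (1b) val=0 bits=0x0 at bit 7: 0x00
type (5b) val=5 bits=0x5 at bit 2: 0x14
bank (2b) val=1 bits=0x1 at bit 0: 0x15
word = 0x15 → big-endian bytes:
  [0]=0x15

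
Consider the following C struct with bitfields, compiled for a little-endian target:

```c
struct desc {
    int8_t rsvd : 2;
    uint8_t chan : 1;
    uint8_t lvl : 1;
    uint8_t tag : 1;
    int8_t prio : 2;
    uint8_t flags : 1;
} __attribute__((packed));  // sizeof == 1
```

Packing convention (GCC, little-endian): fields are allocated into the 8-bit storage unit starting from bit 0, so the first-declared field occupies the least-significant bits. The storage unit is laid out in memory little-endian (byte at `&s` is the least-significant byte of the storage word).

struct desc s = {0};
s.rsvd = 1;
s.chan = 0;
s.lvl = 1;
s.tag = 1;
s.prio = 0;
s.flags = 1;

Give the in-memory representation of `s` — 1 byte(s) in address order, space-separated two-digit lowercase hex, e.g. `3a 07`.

99

[0+:2] rsvd=1 & 0x3 = 0x1; word=0x01
[2+:1] chan=0 & 0x1 = 0x0; word=0x01
[3+:1] lvl=1 & 0x1 = 0x1; word=0x09
[4+:1] tag=1 & 0x1 = 0x1; word=0x19
[5+:2] prio=0 & 0x3 = 0x0; word=0x19
[7+:1] flags=1 & 0x1 = 0x1; word=0x99
word = 0x99 → little-endian bytes:
  [0]=0x99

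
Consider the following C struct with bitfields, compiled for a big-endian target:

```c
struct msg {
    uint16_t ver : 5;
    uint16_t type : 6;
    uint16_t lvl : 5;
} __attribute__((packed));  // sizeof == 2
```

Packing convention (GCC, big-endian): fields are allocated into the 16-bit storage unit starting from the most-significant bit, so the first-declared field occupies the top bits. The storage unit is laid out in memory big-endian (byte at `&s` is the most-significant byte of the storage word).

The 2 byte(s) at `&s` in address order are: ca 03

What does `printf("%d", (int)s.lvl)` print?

[0]=0xca [1]=0x03 (big-endian) → word 0xca03
ver [11+:5] = (word>>11) & 0x1f = 25
type [5+:6] = (word>>5) & 0x3f = 16
lvl [0+:5] = (word>>0) & 0x1f = 3  ←

3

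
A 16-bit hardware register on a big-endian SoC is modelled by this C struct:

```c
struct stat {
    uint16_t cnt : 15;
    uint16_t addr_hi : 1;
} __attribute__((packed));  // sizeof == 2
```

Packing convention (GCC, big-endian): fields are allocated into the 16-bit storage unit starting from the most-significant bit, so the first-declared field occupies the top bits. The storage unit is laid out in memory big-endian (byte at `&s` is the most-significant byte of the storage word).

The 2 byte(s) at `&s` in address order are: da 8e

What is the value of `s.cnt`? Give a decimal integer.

27975

[0]=0xda [1]=0x8e (big-endian) → word 0xda8e
cnt:15 @ bit 1 → (0xda8e>>1)&0x7fff = 0x6d47  ←
addr_hi:1 @ bit 0 → (0xda8e>>0)&0x1 = 0x0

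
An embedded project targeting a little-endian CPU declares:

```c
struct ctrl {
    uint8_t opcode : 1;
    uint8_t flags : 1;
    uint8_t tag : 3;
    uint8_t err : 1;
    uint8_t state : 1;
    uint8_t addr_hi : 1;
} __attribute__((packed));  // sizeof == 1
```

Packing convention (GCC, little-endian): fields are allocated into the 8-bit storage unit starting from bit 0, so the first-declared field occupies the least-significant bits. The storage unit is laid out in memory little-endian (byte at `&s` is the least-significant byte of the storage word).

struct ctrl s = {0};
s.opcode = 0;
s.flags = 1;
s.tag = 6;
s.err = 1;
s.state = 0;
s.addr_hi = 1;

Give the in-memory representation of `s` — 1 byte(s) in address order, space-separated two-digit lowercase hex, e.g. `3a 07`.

opcode:1 = 0 → 0x0 << 0 → word 0x00
flags:1 = 1 → 0x1 << 1 → word 0x02
tag:3 = 6 → 0x6 << 2 → word 0x1a
err:1 = 1 → 0x1 << 5 → word 0x3a
state:1 = 0 → 0x0 << 6 → word 0x3a
addr_hi:1 = 1 → 0x1 << 7 → word 0xba
word = 0xba → little-endian bytes:
  [0]=0xba

ba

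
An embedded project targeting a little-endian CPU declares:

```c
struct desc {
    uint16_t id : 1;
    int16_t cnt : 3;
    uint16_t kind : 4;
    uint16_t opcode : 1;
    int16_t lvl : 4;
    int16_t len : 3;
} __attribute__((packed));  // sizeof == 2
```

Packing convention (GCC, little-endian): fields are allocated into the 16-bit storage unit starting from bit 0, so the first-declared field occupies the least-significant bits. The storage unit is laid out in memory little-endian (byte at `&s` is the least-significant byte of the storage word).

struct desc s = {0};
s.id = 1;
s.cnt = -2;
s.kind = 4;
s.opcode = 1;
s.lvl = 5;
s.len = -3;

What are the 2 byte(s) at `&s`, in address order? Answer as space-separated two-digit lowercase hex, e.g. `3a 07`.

4d ab

id (1b) val=1 bits=0x1 at bit 0: 0x0001
cnt (3b) val=-2 bits=0x6 at bit 1: 0x000d
kind (4b) val=4 bits=0x4 at bit 4: 0x004d
opcode (1b) val=1 bits=0x1 at bit 8: 0x014d
lvl (4b) val=5 bits=0x5 at bit 9: 0x0b4d
len (3b) val=-3 bits=0x5 at bit 13: 0xab4d
word = 0xab4d → little-endian bytes:
  [0]=0x4d  [1]=0xab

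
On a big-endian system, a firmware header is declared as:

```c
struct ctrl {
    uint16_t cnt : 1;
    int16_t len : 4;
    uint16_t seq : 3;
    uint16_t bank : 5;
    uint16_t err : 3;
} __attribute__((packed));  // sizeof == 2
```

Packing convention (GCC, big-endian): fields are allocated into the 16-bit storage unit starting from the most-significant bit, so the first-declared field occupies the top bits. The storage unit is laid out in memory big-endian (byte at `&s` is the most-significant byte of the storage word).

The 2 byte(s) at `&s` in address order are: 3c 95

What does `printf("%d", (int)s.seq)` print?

[0]=0x3c [1]=0x95 (big-endian) → word 0x3c95
cnt:1 @ bit 15 → (0x3c95>>15)&0x1 = 0x0
len:4 @ bit 11 → (0x3c95>>11)&0xf = 0x7
seq:3 @ bit 8 → (0x3c95>>8)&0x7 = 0x4  ←
bank:5 @ bit 3 → (0x3c95>>3)&0x1f = 0x12
err:3 @ bit 0 → (0x3c95>>0)&0x7 = 0x5

4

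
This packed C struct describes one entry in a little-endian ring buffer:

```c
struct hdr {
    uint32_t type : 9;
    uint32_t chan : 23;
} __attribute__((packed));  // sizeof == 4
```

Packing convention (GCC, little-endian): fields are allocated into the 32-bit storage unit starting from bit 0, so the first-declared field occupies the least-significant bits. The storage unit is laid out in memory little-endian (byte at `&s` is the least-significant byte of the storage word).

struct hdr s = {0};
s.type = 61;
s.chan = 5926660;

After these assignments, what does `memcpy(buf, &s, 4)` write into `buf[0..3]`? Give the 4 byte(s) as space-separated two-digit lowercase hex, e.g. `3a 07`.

type:9 = 61 → 0x3d << 0 → word 0x0000003d
chan:23 = 5926660 → 0x5a6f04 << 9 → word 0xb4de083d
word = 0xb4de083d → little-endian bytes:
  [0]=0x3d  [1]=0x08  [2]=0xde  [3]=0xb4

3d 08 de b4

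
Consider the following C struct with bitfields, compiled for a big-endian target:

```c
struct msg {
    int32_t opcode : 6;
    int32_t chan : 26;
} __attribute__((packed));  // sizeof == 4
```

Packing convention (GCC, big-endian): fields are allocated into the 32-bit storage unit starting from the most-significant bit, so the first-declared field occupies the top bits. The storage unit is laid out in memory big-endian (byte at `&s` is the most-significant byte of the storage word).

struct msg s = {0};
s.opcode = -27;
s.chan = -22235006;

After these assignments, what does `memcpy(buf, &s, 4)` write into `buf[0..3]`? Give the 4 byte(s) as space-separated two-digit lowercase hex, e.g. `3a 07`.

[26+:6] opcode=-27 & 0x3f = 0x25; word=0x94000000
[0+:26] chan=-22235006 & 0x3ffffff = 0x2acb882; word=0x96acb882
word = 0x96acb882 → big-endian bytes:
  [0]=0x96  [1]=0xac  [2]=0xb8  [3]=0x82

96 ac b8 82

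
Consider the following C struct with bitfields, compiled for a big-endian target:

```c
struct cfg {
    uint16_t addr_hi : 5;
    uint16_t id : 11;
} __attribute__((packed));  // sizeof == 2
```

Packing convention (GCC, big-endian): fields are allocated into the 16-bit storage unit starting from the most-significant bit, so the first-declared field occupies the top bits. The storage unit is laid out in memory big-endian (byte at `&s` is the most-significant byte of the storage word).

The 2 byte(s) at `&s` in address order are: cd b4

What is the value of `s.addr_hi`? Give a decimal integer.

[0]=0xcd [1]=0xb4 (big-endian) → word 0xcdb4
addr_hi [11+:5] = (word>>11) & 0x1f = 25  ←
id [0+:11] = (word>>0) & 0x7ff = 1460

25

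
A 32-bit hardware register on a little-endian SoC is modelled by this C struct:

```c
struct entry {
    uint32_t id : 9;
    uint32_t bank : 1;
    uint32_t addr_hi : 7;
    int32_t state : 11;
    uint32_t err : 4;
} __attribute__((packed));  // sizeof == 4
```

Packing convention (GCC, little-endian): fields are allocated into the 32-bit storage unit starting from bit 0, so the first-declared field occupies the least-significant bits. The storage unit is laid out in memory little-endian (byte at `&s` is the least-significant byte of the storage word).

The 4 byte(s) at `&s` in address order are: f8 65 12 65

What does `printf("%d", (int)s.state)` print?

[0]=0xf8 [1]=0x65 [2]=0x12 [3]=0x65 (little-endian) → word 0x651265f8
id:9 @ bit 0 → (0x651265f8>>0)&0x1ff = 0x1f8
bank:1 @ bit 9 → (0x651265f8>>9)&0x1 = 0x0
addr_hi:7 @ bit 10 → (0x651265f8>>10)&0x7f = 0x19
state:11 @ bit 17 → (0x651265f8>>17)&0x7ff = 0x289  ←
err:4 @ bit 28 → (0x651265f8>>28)&0xf = 0x6
state signed 11b, MSB=0: value = 649

649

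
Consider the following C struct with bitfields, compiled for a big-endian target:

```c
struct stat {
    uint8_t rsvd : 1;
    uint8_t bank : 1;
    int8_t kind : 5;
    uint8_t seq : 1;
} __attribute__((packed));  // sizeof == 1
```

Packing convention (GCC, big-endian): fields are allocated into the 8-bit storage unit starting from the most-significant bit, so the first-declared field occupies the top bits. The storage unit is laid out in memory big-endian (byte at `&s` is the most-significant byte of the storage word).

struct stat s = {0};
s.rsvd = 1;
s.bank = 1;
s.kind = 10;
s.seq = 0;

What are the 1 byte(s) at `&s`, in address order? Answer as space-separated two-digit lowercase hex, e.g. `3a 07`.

[7+:1] rsvd=1 & 0x1 = 0x1; word=0x80
[6+:1] bank=1 & 0x1 = 0x1; word=0xc0
[1+:5] kind=10 & 0x1f = 0xa; word=0xd4
[0+:1] seq=0 & 0x1 = 0x0; word=0xd4
word = 0xd4 → big-endian bytes:
  [0]=0xd4

d4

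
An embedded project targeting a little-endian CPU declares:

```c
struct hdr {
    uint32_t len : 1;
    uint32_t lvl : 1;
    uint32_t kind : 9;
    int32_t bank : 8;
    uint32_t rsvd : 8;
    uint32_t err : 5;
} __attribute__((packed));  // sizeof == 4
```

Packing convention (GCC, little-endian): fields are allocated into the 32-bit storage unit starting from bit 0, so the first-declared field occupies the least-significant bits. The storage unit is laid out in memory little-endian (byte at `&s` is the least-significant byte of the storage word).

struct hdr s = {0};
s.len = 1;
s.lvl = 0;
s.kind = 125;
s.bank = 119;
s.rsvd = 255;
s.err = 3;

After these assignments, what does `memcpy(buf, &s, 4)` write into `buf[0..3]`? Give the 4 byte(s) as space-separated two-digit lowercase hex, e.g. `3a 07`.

f5 b9 fb 1f

len:1 = 1 → 0x1 << 0 → word 0x00000001
lvl:1 = 0 → 0x0 << 1 → word 0x00000001
kind:9 = 125 → 0x7d << 2 → word 0x000001f5
bank:8 = 119 → 0x77 << 11 → word 0x0003b9f5
rsvd:8 = 255 → 0xff << 19 → word 0x07fbb9f5
err:5 = 3 → 0x3 << 27 → word 0x1ffbb9f5
word = 0x1ffbb9f5 → little-endian bytes:
  [0]=0xf5  [1]=0xb9  [2]=0xfb  [3]=0x1f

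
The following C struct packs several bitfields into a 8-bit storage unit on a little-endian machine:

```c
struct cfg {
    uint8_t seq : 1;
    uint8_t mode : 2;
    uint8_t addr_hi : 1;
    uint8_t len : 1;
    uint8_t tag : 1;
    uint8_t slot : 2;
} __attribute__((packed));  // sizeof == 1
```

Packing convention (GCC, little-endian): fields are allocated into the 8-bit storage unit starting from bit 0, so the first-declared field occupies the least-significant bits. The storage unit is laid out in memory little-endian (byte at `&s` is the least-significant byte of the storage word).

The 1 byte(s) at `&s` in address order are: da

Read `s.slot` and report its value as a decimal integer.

[0]=0xda (little-endian) → word 0xda
seq [0+:1] = (word>>0) & 0x1 = 0
mode [1+:2] = (word>>1) & 0x3 = 1
addr_hi [3+:1] = (word>>3) & 0x1 = 1
len [4+:1] = (word>>4) & 0x1 = 1
tag [5+:1] = (word>>5) & 0x1 = 0
slot [6+:2] = (word>>6) & 0x3 = 3  ←

3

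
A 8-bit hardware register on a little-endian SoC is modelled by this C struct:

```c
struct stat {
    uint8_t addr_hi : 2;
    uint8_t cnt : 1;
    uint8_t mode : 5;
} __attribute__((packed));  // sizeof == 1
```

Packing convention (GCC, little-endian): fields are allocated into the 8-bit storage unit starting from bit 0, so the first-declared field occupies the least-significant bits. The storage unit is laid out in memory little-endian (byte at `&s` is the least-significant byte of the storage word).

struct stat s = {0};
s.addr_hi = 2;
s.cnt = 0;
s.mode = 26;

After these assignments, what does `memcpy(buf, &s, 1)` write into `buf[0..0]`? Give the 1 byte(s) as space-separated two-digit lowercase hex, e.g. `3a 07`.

addr_hi:2 = 2 → 0x2 << 0 → word 0x02
cnt:1 = 0 → 0x0 << 2 → word 0x02
mode:5 = 26 → 0x1a << 3 → word 0xd2
word = 0xd2 → little-endian bytes:
  [0]=0xd2

d2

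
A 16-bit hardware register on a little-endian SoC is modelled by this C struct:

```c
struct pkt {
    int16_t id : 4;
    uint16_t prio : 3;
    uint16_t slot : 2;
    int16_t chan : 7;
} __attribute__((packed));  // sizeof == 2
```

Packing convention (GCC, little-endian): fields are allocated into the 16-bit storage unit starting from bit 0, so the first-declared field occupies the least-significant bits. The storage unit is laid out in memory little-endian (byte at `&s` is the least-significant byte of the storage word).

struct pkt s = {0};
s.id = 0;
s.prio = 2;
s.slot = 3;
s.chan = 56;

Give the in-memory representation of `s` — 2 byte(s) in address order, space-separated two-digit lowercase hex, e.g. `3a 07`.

id:4 = 0 → 0x0 << 0 → word 0x0000
prio:3 = 2 → 0x2 << 4 → word 0x0020
slot:2 = 3 → 0x3 << 7 → word 0x01a0
chan:7 = 56 → 0x38 << 9 → word 0x71a0
word = 0x71a0 → little-endian bytes:
  [0]=0xa0  [1]=0x71

a0 71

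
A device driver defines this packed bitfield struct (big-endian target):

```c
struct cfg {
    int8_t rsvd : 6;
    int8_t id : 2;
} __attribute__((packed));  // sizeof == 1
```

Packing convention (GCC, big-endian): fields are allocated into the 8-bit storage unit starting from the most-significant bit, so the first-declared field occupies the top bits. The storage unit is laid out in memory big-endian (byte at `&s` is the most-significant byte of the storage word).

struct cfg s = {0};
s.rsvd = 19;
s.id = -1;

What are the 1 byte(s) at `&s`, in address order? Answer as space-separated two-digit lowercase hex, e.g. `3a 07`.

[2+:6] rsvd=19 & 0x3f = 0x13; word=0x4c
[0+:2] id=-1 & 0x3 = 0x3; word=0x4f
word = 0x4f → big-endian bytes:
  [0]=0x4f

4f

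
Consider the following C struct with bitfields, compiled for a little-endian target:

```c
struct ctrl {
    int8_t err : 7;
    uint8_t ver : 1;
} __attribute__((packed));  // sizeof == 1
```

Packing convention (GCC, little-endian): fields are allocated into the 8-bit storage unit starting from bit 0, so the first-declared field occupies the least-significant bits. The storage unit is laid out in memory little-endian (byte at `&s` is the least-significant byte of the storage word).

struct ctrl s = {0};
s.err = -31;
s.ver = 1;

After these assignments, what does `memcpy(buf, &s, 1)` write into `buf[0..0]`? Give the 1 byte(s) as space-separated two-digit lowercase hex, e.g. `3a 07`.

[0+:7] err=-31 & 0x7f = 0x61; word=0x61
[7+:1] ver=1 & 0x1 = 0x1; word=0xe1
word = 0xe1 → little-endian bytes:
  [0]=0xe1

e1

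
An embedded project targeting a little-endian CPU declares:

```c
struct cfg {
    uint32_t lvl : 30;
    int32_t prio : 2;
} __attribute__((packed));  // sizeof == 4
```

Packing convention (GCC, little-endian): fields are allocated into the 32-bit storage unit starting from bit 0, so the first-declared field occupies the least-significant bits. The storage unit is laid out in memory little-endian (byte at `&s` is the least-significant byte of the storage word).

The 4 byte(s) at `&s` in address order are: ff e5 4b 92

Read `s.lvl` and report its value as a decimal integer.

306963967

[0]=0xff [1]=0xe5 [2]=0x4b [3]=0x92 (little-endian) → word 0x924be5ff
lvl:30 @ bit 0 → (0x924be5ff>>0)&0x3fffffff = 0x124be5ff  ←
prio:2 @ bit 30 → (0x924be5ff>>30)&0x3 = 0x2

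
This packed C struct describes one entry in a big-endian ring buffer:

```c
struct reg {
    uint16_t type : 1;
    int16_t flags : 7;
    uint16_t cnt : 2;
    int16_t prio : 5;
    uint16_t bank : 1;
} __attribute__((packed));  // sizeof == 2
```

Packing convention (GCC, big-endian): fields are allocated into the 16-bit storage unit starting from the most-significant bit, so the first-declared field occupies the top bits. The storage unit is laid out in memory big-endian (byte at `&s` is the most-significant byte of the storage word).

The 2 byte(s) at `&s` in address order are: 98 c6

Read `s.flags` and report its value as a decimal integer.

[0]=0x98 [1]=0xc6 (big-endian) → word 0x98c6
type [15+:1] = (word>>15) & 0x1 = 1
flags [8+:7] = (word>>8) & 0x7f = 24  ←
cnt [6+:2] = (word>>6) & 0x3 = 3
prio [1+:5] = (word>>1) & 0x1f = 3
bank [0+:1] = (word>>0) & 0x1 = 0
flags signed 7b, MSB=0: value = 24

24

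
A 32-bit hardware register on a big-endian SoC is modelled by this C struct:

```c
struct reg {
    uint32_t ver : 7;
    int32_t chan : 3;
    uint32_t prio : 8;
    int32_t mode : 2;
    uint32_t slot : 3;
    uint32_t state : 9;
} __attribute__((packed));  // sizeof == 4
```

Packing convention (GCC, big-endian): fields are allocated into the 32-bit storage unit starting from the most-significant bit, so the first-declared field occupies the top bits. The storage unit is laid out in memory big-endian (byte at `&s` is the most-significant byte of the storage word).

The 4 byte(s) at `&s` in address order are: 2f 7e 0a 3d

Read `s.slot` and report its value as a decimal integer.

[0]=0x2f [1]=0x7e [2]=0x0a [3]=0x3d (big-endian) → word 0x2f7e0a3d
ver:7 @ bit 25 → (0x2f7e0a3d>>25)&0x7f = 0x17
chan:3 @ bit 22 → (0x2f7e0a3d>>22)&0x7 = 0x5
prio:8 @ bit 14 → (0x2f7e0a3d>>14)&0xff = 0xf8
mode:2 @ bit 12 → (0x2f7e0a3d>>12)&0x3 = 0x0
slot:3 @ bit 9 → (0x2f7e0a3d>>9)&0x7 = 0x5  ←
state:9 @ bit 0 → (0x2f7e0a3d>>0)&0x1ff = 0x3d

5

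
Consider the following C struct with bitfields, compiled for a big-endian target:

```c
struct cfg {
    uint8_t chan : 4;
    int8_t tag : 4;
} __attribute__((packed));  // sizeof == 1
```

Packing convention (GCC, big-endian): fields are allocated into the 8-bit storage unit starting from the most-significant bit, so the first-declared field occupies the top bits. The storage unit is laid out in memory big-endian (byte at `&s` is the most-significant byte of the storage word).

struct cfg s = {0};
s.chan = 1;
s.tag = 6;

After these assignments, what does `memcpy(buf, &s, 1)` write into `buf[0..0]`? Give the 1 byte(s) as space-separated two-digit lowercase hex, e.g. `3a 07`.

chan (4b) val=1 bits=0x1 at bit 4: 0x10
tag (4b) val=6 bits=0x6 at bit 0: 0x16
word = 0x16 → big-endian bytes:
  [0]=0x16

16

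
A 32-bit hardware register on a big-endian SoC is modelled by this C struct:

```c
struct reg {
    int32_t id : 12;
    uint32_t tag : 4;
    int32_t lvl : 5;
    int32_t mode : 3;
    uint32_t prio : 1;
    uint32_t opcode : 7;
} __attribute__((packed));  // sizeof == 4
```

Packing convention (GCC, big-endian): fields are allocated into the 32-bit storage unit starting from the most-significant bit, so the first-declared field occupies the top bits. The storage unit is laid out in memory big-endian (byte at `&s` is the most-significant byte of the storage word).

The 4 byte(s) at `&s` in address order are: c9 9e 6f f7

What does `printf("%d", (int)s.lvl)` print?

13

[0]=0xc9 [1]=0x9e [2]=0x6f [3]=0xf7 (big-endian) → word 0xc99e6ff7
id [20+:12] = (word>>20) & 0xfff = 3225
tag [16+:4] = (word>>16) & 0xf = 14
lvl [11+:5] = (word>>11) & 0x1f = 13  ←
mode [8+:3] = (word>>8) & 0x7 = 7
prio [7+:1] = (word>>7) & 0x1 = 1
opcode [0+:7] = (word>>0) & 0x7f = 119
lvl signed 5b, MSB=0: value = 13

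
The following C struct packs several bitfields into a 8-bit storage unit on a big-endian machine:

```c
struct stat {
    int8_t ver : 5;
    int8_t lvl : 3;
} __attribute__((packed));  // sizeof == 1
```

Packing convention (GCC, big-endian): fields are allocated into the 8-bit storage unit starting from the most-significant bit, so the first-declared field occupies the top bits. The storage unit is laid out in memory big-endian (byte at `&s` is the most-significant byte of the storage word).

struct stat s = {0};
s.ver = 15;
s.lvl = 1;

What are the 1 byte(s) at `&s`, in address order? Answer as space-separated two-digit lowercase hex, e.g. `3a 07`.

79

ver (5b) val=15 bits=0xf at bit 3: 0x78
lvl (3b) val=1 bits=0x1 at bit 0: 0x79
word = 0x79 → big-endian bytes:
  [0]=0x79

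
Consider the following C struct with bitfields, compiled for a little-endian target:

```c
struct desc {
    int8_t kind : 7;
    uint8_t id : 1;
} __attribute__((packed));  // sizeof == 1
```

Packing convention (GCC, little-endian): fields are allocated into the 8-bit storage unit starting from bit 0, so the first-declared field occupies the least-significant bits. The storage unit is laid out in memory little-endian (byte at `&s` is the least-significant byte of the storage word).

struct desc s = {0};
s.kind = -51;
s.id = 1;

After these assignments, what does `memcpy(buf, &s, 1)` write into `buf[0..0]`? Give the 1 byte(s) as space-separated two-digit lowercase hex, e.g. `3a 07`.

kind:7 = -51 → 0x4d << 0 → word 0x4d
id:1 = 1 → 0x1 << 7 → word 0xcd
word = 0xcd → little-endian bytes:
  [0]=0xcd

cd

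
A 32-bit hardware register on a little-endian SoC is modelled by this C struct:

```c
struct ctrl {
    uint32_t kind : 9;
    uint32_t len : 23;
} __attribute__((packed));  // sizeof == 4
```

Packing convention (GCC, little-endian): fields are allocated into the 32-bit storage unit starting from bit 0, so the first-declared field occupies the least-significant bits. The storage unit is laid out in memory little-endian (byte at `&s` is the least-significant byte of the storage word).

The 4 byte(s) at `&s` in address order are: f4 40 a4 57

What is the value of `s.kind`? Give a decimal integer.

244

[0]=0xf4 [1]=0x40 [2]=0xa4 [3]=0x57 (little-endian) → word 0x57a440f4
kind [0+:9] = (word>>0) & 0x1ff = 244  ←
len [9+:23] = (word>>9) & 0x7fffff = 2871840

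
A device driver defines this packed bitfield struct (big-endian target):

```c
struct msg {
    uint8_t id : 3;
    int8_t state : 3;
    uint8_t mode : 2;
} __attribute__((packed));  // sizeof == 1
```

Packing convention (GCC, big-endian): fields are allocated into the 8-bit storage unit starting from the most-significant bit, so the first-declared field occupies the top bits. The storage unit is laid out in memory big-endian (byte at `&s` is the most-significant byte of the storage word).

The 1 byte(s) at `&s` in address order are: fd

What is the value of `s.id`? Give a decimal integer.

7

[0]=0xfd (big-endian) → word 0xfd
id [5+:3] = (word>>5) & 0x7 = 7  ←
state [2+:3] = (word>>2) & 0x7 = 7
mode [0+:2] = (word>>0) & 0x3 = 1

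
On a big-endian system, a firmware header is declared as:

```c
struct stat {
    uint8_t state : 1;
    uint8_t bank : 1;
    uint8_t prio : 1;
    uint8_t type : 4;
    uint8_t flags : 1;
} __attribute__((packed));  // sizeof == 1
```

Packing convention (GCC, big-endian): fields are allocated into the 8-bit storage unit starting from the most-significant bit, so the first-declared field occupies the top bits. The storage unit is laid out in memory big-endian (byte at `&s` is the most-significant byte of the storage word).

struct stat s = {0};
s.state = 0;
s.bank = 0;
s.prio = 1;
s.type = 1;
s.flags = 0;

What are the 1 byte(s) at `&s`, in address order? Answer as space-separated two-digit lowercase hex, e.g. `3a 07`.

22

[7+:1] state=0 & 0x1 = 0x0; word=0x00
[6+:1] bank=0 & 0x1 = 0x0; word=0x00
[5+:1] prio=1 & 0x1 = 0x1; word=0x20
[1+:4] type=1 & 0xf = 0x1; word=0x22
[0+:1] flags=0 & 0x1 = 0x0; word=0x22
word = 0x22 → big-endian bytes:
  [0]=0x22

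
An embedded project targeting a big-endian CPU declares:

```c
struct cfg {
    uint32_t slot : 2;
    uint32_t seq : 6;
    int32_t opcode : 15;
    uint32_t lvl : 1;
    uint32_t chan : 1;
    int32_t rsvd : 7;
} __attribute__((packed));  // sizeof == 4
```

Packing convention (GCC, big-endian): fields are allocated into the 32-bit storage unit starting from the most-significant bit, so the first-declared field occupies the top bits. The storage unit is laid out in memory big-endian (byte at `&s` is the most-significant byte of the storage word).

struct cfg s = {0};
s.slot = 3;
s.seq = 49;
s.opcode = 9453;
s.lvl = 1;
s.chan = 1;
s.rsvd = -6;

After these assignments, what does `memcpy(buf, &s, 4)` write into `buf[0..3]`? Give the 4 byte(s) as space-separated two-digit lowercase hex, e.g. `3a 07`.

slot:2 = 3 → 0x3 << 30 → word 0xc0000000
seq:6 = 49 → 0x31 << 24 → word 0xf1000000
opcode:15 = 9453 → 0x24ed << 9 → word 0xf149da00
lvl:1 = 1 → 0x1 << 8 → word 0xf149db00
chan:1 = 1 → 0x1 << 7 → word 0xf149db80
rsvd:7 = -6 → 0x7a << 0 → word 0xf149dbfa
word = 0xf149dbfa → big-endian bytes:
  [0]=0xf1  [1]=0x49  [2]=0xdb  [3]=0xfa

f1 49 db fa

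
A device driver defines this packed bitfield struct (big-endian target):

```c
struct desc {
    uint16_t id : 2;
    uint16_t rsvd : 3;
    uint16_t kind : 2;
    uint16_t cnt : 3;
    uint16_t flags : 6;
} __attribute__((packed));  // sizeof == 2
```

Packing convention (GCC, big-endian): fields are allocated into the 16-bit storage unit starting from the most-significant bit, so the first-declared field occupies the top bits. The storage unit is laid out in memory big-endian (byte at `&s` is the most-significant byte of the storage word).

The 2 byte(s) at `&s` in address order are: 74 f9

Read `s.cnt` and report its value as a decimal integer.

[0]=0x74 [1]=0xf9 (big-endian) → word 0x74f9
id [14+:2] = (word>>14) & 0x3 = 1
rsvd [11+:3] = (word>>11) & 0x7 = 6
kind [9+:2] = (word>>9) & 0x3 = 2
cnt [6+:3] = (word>>6) & 0x7 = 3  ←
flags [0+:6] = (word>>0) & 0x3f = 57

3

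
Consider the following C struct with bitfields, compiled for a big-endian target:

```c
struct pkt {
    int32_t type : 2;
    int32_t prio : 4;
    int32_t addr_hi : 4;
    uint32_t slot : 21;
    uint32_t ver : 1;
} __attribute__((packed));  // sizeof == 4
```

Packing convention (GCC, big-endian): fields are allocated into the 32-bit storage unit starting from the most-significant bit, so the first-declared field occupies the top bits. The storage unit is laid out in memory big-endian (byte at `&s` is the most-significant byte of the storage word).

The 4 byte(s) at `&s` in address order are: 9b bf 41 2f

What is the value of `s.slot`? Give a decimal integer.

[0]=0x9b [1]=0xbf [2]=0x41 [3]=0x2f (big-endian) → word 0x9bbf412f
type [30+:2] = (word>>30) & 0x3 = 2
prio [26+:4] = (word>>26) & 0xf = 6
addr_hi [22+:4] = (word>>22) & 0xf = 14
slot [1+:21] = (word>>1) & 0x1fffff = 2072727  ←
ver [0+:1] = (word>>0) & 0x1 = 1

2072727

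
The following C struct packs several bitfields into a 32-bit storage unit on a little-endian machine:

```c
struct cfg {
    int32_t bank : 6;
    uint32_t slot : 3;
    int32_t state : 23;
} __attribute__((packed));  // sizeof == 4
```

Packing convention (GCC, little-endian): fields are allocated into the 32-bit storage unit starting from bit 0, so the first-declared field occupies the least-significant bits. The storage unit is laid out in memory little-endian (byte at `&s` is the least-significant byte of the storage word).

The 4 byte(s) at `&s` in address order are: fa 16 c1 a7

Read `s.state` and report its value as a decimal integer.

-2891637

[0]=0xfa [1]=0x16 [2]=0xc1 [3]=0xa7 (little-endian) → word 0xa7c116fa
bank [0+:6] = (word>>0) & 0x3f = 58
slot [6+:3] = (word>>6) & 0x7 = 3
state [9+:23] = (word>>9) & 0x7fffff = 5496971  ←
state signed 23b, MSB=1: 5496971 - 8388608 = -2891637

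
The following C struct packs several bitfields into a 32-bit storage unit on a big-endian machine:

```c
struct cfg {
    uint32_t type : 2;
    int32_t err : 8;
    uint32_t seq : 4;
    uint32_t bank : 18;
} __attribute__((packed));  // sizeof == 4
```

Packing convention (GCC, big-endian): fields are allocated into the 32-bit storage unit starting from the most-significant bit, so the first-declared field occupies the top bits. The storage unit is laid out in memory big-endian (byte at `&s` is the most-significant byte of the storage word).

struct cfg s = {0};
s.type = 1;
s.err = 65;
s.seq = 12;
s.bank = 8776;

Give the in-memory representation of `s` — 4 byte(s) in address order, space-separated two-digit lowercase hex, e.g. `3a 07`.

type:2 = 1 → 0x1 << 30 → word 0x40000000
err:8 = 65 → 0x41 << 22 → word 0x50400000
seq:4 = 12 → 0xc << 18 → word 0x50700000
bank:18 = 8776 → 0x2248 << 0 → word 0x50702248
word = 0x50702248 → big-endian bytes:
  [0]=0x50  [1]=0x70  [2]=0x22  [3]=0x48

50 70 22 48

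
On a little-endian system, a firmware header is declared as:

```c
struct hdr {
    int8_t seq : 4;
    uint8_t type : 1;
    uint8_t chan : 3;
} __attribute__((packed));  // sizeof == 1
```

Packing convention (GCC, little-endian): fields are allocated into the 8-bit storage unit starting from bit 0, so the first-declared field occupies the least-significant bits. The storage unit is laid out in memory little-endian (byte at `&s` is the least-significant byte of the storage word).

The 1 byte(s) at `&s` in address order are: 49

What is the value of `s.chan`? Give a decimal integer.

2

[0]=0x49 (little-endian) → word 0x49
seq:4 @ bit 0 → (0x49>>0)&0xf = 0x9
type:1 @ bit 4 → (0x49>>4)&0x1 = 0x0
chan:3 @ bit 5 → (0x49>>5)&0x7 = 0x2  ←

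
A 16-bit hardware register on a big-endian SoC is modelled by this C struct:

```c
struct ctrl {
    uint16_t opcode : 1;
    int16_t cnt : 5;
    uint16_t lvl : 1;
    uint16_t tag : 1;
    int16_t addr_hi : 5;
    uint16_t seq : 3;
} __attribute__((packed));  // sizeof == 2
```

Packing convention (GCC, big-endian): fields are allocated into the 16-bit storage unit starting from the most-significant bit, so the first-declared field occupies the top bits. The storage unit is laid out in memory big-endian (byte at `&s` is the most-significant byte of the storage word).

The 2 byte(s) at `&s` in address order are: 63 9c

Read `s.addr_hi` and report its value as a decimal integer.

-13

[0]=0x63 [1]=0x9c (big-endian) → word 0x639c
opcode:1 @ bit 15 → (0x639c>>15)&0x1 = 0x0
cnt:5 @ bit 10 → (0x639c>>10)&0x1f = 0x18
lvl:1 @ bit 9 → (0x639c>>9)&0x1 = 0x1
tag:1 @ bit 8 → (0x639c>>8)&0x1 = 0x1
addr_hi:5 @ bit 3 → (0x639c>>3)&0x1f = 0x13  ←
seq:3 @ bit 0 → (0x639c>>0)&0x7 = 0x4
addr_hi signed 5b, MSB=1: 19 - 32 = -13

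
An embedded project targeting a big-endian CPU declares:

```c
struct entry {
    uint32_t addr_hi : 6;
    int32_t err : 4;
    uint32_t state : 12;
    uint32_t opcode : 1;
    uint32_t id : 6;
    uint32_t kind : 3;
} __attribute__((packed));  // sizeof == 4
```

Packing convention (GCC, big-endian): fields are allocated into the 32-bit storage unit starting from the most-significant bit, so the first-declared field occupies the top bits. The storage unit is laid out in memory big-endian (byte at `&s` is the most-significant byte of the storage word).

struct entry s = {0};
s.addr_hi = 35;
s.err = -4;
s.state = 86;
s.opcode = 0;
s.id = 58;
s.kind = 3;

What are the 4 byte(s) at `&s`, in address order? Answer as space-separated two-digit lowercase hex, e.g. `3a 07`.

8f 01 59 d3

[26+:6] addr_hi=35 & 0x3f = 0x23; word=0x8c000000
[22+:4] err=-4 & 0xf = 0xc; word=0x8f000000
[10+:12] state=86 & 0xfff = 0x56; word=0x8f015800
[9+:1] opcode=0 & 0x1 = 0x0; word=0x8f015800
[3+:6] id=58 & 0x3f = 0x3a; word=0x8f0159d0
[0+:3] kind=3 & 0x7 = 0x3; word=0x8f0159d3
word = 0x8f0159d3 → big-endian bytes:
  [0]=0x8f  [1]=0x01  [2]=0x59  [3]=0xd3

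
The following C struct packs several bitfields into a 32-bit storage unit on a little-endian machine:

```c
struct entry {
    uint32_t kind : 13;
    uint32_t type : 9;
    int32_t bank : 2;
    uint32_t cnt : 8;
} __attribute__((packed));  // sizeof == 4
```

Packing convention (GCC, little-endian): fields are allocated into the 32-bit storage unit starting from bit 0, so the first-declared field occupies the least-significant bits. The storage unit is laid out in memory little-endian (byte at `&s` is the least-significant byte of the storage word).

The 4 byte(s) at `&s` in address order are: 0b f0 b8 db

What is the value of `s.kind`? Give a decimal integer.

[0]=0x0b [1]=0xf0 [2]=0xb8 [3]=0xdb (little-endian) → word 0xdbb8f00b
kind:13 @ bit 0 → (0xdbb8f00b>>0)&0x1fff = 0x100b  ←
type:9 @ bit 13 → (0xdbb8f00b>>13)&0x1ff = 0x1c7
bank:2 @ bit 22 → (0xdbb8f00b>>22)&0x3 = 0x2
cnt:8 @ bit 24 → (0xdbb8f00b>>24)&0xff = 0xdb

4107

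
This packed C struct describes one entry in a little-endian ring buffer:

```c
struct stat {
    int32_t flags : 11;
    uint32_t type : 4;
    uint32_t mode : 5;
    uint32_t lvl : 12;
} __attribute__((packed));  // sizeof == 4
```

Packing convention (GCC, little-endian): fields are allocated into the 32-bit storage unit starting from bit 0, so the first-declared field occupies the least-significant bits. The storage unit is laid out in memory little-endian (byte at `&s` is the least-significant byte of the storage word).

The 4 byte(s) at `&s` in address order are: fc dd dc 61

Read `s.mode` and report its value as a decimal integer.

25

[0]=0xfc [1]=0xdd [2]=0xdc [3]=0x61 (little-endian) → word 0x61dcddfc
flags [0+:11] = (word>>0) & 0x7ff = 1532
type [11+:4] = (word>>11) & 0xf = 11
mode [15+:5] = (word>>15) & 0x1f = 25  ←
lvl [20+:12] = (word>>20) & 0xfff = 1565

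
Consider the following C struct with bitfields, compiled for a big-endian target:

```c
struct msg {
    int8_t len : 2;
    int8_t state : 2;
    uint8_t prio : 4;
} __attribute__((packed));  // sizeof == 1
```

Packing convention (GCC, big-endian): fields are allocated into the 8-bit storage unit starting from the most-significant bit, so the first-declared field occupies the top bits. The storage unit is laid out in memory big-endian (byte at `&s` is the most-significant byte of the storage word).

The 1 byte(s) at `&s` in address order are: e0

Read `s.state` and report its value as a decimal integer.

-2

[0]=0xe0 (big-endian) → word 0xe0
len:2 @ bit 6 → (0xe0>>6)&0x3 = 0x3
state:2 @ bit 4 → (0xe0>>4)&0x3 = 0x2  ←
prio:4 @ bit 0 → (0xe0>>0)&0xf = 0x0
state signed 2b, MSB=1: 2 - 4 = -2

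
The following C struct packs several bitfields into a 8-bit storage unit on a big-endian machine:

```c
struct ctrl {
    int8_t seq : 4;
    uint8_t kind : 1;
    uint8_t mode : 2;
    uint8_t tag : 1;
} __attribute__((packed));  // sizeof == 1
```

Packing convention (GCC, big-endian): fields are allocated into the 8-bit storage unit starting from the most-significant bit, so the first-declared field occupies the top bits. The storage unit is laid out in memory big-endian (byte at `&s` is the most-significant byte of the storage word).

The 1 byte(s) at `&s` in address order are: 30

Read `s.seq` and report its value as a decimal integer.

3

[0]=0x30 (big-endian) → word 0x30
seq [4+:4] = (word>>4) & 0xf = 3  ←
kind [3+:1] = (word>>3) & 0x1 = 0
mode [1+:2] = (word>>1) & 0x3 = 0
tag [0+:1] = (word>>0) & 0x1 = 0
seq signed 4b, MSB=0: value = 3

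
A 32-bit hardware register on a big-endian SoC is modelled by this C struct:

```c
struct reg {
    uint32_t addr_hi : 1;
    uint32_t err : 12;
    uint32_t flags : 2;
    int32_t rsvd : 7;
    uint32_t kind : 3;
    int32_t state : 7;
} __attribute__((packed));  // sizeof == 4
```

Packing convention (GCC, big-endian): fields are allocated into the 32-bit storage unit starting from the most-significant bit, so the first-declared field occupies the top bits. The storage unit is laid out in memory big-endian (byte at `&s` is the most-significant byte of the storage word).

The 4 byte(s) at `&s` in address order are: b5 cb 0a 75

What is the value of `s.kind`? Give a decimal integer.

4

[0]=0xb5 [1]=0xcb [2]=0x0a [3]=0x75 (big-endian) → word 0xb5cb0a75
addr_hi [31+:1] = (word>>31) & 0x1 = 1
err [19+:12] = (word>>19) & 0xfff = 1721
flags [17+:2] = (word>>17) & 0x3 = 1
rsvd [10+:7] = (word>>10) & 0x7f = 66
kind [7+:3] = (word>>7) & 0x7 = 4  ←
state [0+:7] = (word>>0) & 0x7f = 117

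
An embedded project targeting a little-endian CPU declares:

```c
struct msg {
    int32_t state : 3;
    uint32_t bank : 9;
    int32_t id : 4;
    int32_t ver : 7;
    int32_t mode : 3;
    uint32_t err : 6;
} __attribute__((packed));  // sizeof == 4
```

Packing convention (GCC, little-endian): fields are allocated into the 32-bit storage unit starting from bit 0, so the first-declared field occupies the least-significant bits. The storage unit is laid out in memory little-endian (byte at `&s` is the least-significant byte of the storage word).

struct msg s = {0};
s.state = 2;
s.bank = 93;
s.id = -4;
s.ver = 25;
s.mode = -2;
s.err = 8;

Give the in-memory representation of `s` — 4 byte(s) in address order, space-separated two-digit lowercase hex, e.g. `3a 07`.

state (3b) val=2 bits=0x2 at bit 0: 0x00000002
bank (9b) val=93 bits=0x5d at bit 3: 0x000002ea
id (4b) val=-4 bits=0xc at bit 12: 0x0000c2ea
ver (7b) val=25 bits=0x19 at bit 16: 0x0019c2ea
mode (3b) val=-2 bits=0x6 at bit 23: 0x0319c2ea
err (6b) val=8 bits=0x8 at bit 26: 0x2319c2ea
word = 0x2319c2ea → little-endian bytes:
  [0]=0xea  [1]=0xc2  [2]=0x19  [3]=0x23

ea c2 19 23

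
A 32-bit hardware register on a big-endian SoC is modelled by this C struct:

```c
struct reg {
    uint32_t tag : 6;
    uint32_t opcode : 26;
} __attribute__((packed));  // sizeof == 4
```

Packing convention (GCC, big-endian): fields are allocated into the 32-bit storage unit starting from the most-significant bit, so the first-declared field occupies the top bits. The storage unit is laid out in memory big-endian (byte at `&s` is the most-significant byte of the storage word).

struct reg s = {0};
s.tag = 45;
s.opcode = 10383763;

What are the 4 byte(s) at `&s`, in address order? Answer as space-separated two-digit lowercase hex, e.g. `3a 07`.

b4 9e 71 93

[26+:6] tag=45 & 0x3f = 0x2d; word=0xb4000000
[0+:26] opcode=10383763 & 0x3ffffff = 0x9e7193; word=0xb49e7193
word = 0xb49e7193 → big-endian bytes:
  [0]=0xb4  [1]=0x9e  [2]=0x71  [3]=0x93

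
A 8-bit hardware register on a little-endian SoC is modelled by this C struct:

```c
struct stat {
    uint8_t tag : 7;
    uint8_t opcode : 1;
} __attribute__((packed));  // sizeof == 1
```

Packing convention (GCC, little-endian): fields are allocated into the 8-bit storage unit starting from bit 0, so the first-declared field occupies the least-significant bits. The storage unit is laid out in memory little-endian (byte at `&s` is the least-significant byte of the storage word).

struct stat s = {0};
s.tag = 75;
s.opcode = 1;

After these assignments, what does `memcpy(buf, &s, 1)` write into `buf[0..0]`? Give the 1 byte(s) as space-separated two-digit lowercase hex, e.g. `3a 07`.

cb

[0+:7] tag=75 & 0x7f = 0x4b; word=0x4b
[7+:1] opcode=1 & 0x1 = 0x1; word=0xcb
word = 0xcb → little-endian bytes:
  [0]=0xcb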